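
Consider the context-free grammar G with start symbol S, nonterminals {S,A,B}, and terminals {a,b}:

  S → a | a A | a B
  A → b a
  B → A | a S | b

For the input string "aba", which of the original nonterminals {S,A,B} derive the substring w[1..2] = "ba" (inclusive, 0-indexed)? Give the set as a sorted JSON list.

Convert to CNF:
  S -> T1 A | T1 B | a
  A -> T0 T1
  B -> T0 T1 | T1 S | b
  T0 -> b
  T1 -> a

CYK table (by increasing span) — only the sub-triangle for w[1..2]:
  [1..1]={B,T0}  "b"  orig:{B}
  [2..2]={S,T1}  "a"  orig:{S}
  [1..2]={A,B}  "ba"

Original NTs in T[1,2] deriving "ba": ["A", "B"]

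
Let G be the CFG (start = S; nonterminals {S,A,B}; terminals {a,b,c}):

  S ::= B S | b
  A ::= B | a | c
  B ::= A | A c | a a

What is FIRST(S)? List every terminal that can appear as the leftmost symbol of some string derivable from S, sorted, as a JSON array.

FIRST iteration:
round 1:
  A via A→a: +{a}
  A via A→c: +{c}
  B via B→A: +{a,c}
  S via S→B S: +{a,c}
  S via S→b: +{b}
  S: {a,b,c}  A: {a,c}  B: {a,c}
round 2: (no change)
  S: {a,b,c}  A: {a,c}  B: {a,c}

FIRST(S) = ["a", "b", "c"]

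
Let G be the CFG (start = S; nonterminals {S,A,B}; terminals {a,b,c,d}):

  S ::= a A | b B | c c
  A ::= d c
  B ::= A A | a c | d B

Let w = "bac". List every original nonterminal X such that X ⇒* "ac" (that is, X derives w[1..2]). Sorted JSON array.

CNF form of G:
  S -> T1 T1 | T2 A | T3 B
  A -> T0 T1
  B -> A A | T0 B | T2 T1
  T0 -> d
  T1 -> c
  T2 -> a
  T3 -> b

CYK table (by increasing span) — only the sub-triangle for w[1..2]:
  [1..1]={T2}  "a"  orig:{}
  [2..2]={T1}  "c"  orig:{}
  [1..2]={B}  "ac"

Original NTs in T[1,2] deriving "ac": ["B"]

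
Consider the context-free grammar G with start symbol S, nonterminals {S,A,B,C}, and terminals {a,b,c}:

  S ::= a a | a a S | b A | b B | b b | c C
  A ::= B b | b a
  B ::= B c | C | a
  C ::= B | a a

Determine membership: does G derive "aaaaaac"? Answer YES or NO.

CNF form of G:
  S -> T0 A | T0 B | T0 T0 | T1 T1 | T1 X3 | T2 C
  A -> B T0 | T0 T1
  B -> B T2 | T1 T1 | a
  C -> B T2 | T1 T1 | a
  T0 -> b
  T1 -> a
  T2 -> c
  X3 -> T1 S

CYK table (by increasing span):
  [0..0]={B,C,T1}  "a"  orig:{B,C}
  [1..1]={B,C,T1}  "a"  orig:{B,C}
  [2..2]={B,C,T1}  "a"  orig:{B,C}
  [3..3]={B,C,T1}  "a"  orig:{B,C}
  [4..4]={B,C,T1}  "a"  orig:{B,C}
  [5..5]={B,C,T1}  "a"  orig:{B,C}
  [6..6]={T2}  "c"  orig:{}
  [0..1]={B,C,S}  "aa"
  [1..2]={B,C,S}  "aa"
  [2..3]={B,C,S}  "aa"
  [3..4]={B,C,S}  "aa"
  [4..5]={B,C,S}  "aa"
  [5..6]={B,C}  "ac"
  [0..2]={X3}  "aaa"  orig:{}
  [1..3]={X3}  "aaa"  orig:{}
  [2..4]={X3}  "aaa"  orig:{}
  [3..5]={X3}  "aaa"  orig:{}
  [4..6]={B,C}  "aac"
  [0..3]={S}  "aaaa"
  [1..4]={S}  "aaaa"
  [2..5]={S}  "aaaa"
  [3..6]=∅  "aaac"
  [0..4]={X3}  "aaaaa"  orig:{}
  [1..5]={X3}  "aaaaa"  orig:{}
  [2..6]=∅  "aaaac"
  [0..5]={S}  "aaaaaa"
  [1..6]=∅  "aaaaac"
  [0..6]=∅  "aaaaaac"

S ∉ T[0,6] ⇒ NO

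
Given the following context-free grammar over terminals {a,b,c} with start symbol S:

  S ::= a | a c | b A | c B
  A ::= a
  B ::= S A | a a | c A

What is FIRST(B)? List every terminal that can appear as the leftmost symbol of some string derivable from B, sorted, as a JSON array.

Compute FIRST by fixpoint:
[1]
  A via A→a: +{a}
  B via B→a a: +{a}
  B via B→c A: +{c}
  S via S→a: +{a}
  S via S→b A: +{b}
  S via S→c B: +{c}
  FIRST[S]={a,b,c}  FIRST[A]={a}  FIRST[B]={a,c}
[2]
  B via B→S A: +{b}
  FIRST[S]={a,b,c}  FIRST[A]={a}  FIRST[B]={a,b,c}
[3] (no change)
  FIRST[S]={a,b,c}  FIRST[A]={a}  FIRST[B]={a,b,c}

FIRST(B) = ["a", "b", "c"]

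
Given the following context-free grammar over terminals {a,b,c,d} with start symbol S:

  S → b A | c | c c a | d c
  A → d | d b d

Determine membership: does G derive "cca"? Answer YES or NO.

CNF form of G:
  S -> T0 T2 | T1 A | T2 X5 | c
  A -> T0 X4 | d
  T0 -> d
  T1 -> b
  T2 -> c
  T3 -> a
  X4 -> T1 T0
  X5 -> T2 T3

CYK fill:
  T[0,0] 'c' = {S,T2}  orig:{S}
  T[1,1] 'c' = {S,T2}  orig:{S}
  T[2,2] 'a' = {T3}  orig:{}
  T[0,1] 'cc' = ∅
  T[1,2] 'ca' = {X5}  orig:{}
  T[0,2] 'cca' = {S}

S ∈ T[0,2] ⇒ YES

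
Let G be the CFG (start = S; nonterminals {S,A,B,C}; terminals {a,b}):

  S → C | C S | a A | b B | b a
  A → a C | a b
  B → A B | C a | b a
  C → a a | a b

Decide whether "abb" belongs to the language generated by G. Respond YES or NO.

Convert to CNF:
  S -> C S | T0 A | T0 T0 | T0 T1 | T1 B | T1 T0
  A -> T0 C | T0 T1
  B -> A B | C T0 | T1 T0
  C -> T0 T0 | T0 T1
  T0 -> a
  T1 -> b

Fill CYK table bottom-up:
  [0..0]={T0}  "a"  orig:{}
  [1..1]={T1}  "b"  orig:{}
  [2..2]={T1}  "b"  orig:{}
  [0..1]={A,C,S}  "ab"
  [1..2]=∅  "bb"
  [0..2]=∅  "abb"

S ∉ T[0,2] ⇒ NO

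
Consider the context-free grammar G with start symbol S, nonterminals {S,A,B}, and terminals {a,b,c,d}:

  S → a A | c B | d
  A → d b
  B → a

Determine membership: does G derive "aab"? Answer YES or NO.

CNF form of G:
  S -> T2 A | T3 B | d
  A -> T0 T1
  B -> a
  T0 -> d
  T1 -> b
  T2 -> a
  T3 -> c

CYK table (by increasing span):
  T[0,0] 'a' = {B,T2}  orig:{B}
  T[1,1] 'a' = {B,T2}  orig:{B}
  T[2,2] 'b' = {T1}  orig:{}
  T[0,1] 'aa' = ∅
  T[1,2] 'ab' = ∅
  T[0,2] 'aab' = ∅

S ∉ T[0,2] ⇒ NO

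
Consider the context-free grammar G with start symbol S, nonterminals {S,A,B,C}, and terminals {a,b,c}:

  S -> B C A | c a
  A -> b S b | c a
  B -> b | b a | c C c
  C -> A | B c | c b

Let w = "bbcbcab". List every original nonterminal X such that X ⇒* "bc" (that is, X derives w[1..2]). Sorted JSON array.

CNF form of G:
  S -> B X6 | T1 T2
  A -> T0 X3 | T1 T2
  B -> T0 T2 | T1 X4 | b
  C -> B T1 | T0 X5 | T1 T0 | T1 T2
  T0 -> b
  T1 -> c
  T2 -> a
  X3 -> S T0
  X4 -> C T1
  X5 -> S T0
  X6 -> C A

Fill CYK table bottom-up — only the sub-triangle for w[1..2]:
  cell(1,1) b: {B,T0}  orig:{B}
  cell(2,2) c: {T1}  orig:{}
  cell(1,2) bc: {C}

Original NTs in T[1,2] deriving "bc": ["C"]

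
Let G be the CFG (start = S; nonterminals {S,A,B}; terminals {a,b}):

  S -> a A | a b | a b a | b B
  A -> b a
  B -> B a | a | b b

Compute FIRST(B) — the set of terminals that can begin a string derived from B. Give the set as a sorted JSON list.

Compute FIRST by fixpoint:
[1]
  A via A→b a: +{b}
  B via B→a: +{a}
  B via B→b b: +{b}
  S via S→a A: +{a}
  S via S→b B: +{b}
  FIRST(S)={a,b}  FIRST(A)={b}  FIRST(B)={a,b}
[2] — fixpoint
  FIRST(S)={a,b}  FIRST(A)={b}  FIRST(B)={a,b}

FIRST(B) = ["a", "b"]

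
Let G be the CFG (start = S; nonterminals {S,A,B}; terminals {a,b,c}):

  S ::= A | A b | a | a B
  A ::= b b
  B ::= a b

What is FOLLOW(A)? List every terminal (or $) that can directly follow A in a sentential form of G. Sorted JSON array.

Compute FIRST by fixpoint:
iter 1:
  A via A→b b: +{b}
  B via B→a b: +{a}
  S via S→A: +{b}
  S via S→a: +{a}
  FIRST(S)={a,b}  FIRST(A)={b}  FIRST(B)={a}
iter 2: done
  FIRST(S)={a,b}  FIRST(A)={b}  FIRST(B)={a}

FOLLOW sets:
seed FOLLOW(S) with $
iter 1:
  S→A: FOLLOW(A) ⊇ FOLLOW(S) ⊇ {$}; new: +{$}
  S→A b: FOLLOW(A) ⊇ FIRST(b) = {b}; new: +{b}
  S→a B: FOLLOW(B) ⊇ FOLLOW(S) ⊇ {$}; new: +{$}
  FOLLOW(S)={$}  FOLLOW(A)={$,b}  FOLLOW(B)={$}
iter 2: (stable)
  FOLLOW(S)={$}  FOLLOW(A)={$,b}  FOLLOW(B)={$}

FOLLOW(A) = ["$", "b"]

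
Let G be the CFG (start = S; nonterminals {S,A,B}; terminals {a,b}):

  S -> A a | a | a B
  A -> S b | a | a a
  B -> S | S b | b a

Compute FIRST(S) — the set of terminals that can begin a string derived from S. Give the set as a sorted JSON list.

FIRST sets, iterate to fixpoint:
[1]
  A via A→a: +{a}
  B via B→b a: +{b}
  S via S→A a: +{a}
  FIRST[S]={a}  FIRST[A]={a}  FIRST[B]={b}
[2]
  B via B→S: +{a}
  FIRST[S]={a}  FIRST[A]={a}  FIRST[B]={a,b}
[3] done
  FIRST[S]={a}  FIRST[A]={a}  FIRST[B]={a,b}

FIRST(S) = ["a"]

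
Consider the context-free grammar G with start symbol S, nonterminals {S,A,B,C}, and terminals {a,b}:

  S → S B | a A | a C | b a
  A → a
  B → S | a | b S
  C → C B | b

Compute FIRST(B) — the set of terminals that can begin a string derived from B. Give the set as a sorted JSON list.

Compute FIRST by fixpoint:
[1]
  A via A→a: +{a}
  B via B→a: +{a}
  B via B→b S: +{b}
  C via C→b: +{b}
  S via S→a A: +{a}
  S via S→b a: +{b}
  FIRST[S]={a,b}  FIRST[A]={a}  FIRST[B]={a,b}  FIRST[C]={b}
[2] (stable)
  FIRST[S]={a,b}  FIRST[A]={a}  FIRST[B]={a,b}  FIRST[C]={b}

FIRST(B) = ["a", "b"]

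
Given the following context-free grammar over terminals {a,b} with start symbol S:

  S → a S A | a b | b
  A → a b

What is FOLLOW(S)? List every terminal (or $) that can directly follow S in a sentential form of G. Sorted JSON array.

FIRST sets, iterate to fixpoint:
pass 1:
  A via A→a b: +{a}
  S via S→a S A: +{a}
  S via S→b: +{b}
  S: {a,b}  A: {a}
pass 2: done
  S: {a,b}  A: {a}

FOLLOW iteration:
initialize: $ ∈ FOLLOW(S)
[1]
  S→a S A: FOLLOW(S) ⊇ FIRST(A) = {a}; new: +{a}
  S→a S A: FOLLOW(A) ⊇ FOLLOW(S) ⊇ {$,a}; new: +{$,a}
  S: {$,a}  A: {$,a}
[2] done
  S: {$,a}  A: {$,a}

FOLLOW(S) = ["$", "a"]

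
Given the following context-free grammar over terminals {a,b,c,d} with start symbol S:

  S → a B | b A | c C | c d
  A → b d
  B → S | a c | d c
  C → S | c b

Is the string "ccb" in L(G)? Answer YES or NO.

Convert to CNF:
  S -> T0 A | T2 B | T3 C | T3 T1
  A -> T0 T1
  B -> T0 A | T1 T3 | T2 B | T2 T3 | T3 C | T3 T1
  C -> T0 A | T2 B | T3 C | T3 T0 | T3 T1
  T0 -> b
  T1 -> d
  T2 -> a
  T3 -> c

Fill CYK table bottom-up:
  cell(0,0) c: {T3}  orig:{}
  cell(1,1) c: {T3}  orig:{}
  cell(2,2) b: {T0}  orig:{}
  cell(0,1) cc: ∅
  cell(1,2) cb: {C}
  cell(0,2) ccb: {B,C,S}

S ∈ T[0,2] ⇒ YES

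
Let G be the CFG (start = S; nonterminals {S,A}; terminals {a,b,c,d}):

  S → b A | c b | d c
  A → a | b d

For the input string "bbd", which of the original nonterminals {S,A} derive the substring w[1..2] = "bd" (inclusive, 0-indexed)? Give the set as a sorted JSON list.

Convert to CNF:
  S -> T0 A | T1 T2 | T2 T0
  A -> T0 T1 | a
  T0 -> b
  T1 -> d
  T2 -> c

CYK table (by increasing span) (cells [i..j] with 1 ≤ i ≤ j ≤ 2 only):
  T[1,1] 'b' = {T0}  orig:{}
  T[2,2] 'd' = {T1}  orig:{}
  T[1,2] 'bd' = {A}

Original NTs in T[1,2] deriving "bd": ["A"]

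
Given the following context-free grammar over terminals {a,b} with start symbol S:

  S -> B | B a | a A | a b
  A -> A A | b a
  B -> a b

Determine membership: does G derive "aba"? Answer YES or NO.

CNF form of G:
  S -> B T1 | T1 A | T1 T0
  A -> A A | T0 T1
  B -> T1 T0
  T0 -> b
  T1 -> a

Fill CYK table bottom-up:
  T[0,0] 'a' = {T1}  orig:{}
  T[1,1] 'b' = {T0}  orig:{}
  T[2,2] 'a' = {T1}  orig:{}
  T[0,1] 'ab' = {B,S}
  T[1,2] 'ba' = {A}
  T[0,2] 'aba' = {S}

S ∈ T[0,2] ⇒ YES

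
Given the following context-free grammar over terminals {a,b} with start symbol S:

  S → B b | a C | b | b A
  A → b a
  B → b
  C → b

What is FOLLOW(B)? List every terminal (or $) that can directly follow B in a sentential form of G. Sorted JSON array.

FIRST sets, iterate to fixpoint:
pass 1:
  A via A→b a: +{b}
  B via B→b: +{b}
  C via C→b: +{b}
  S via S→B b: +{b}
  S via S→a C: +{a}
  FIRST[S]={a,b}  FIRST[A]={b}  FIRST[B]={b}  FIRST[C]={b}
pass 2: done
  FIRST[S]={a,b}  FIRST[A]={b}  FIRST[B]={b}  FIRST[C]={b}

FOLLOW sets:
seed FOLLOW(S) with $
pass 1:
  S→B b: FOLLOW(B) ⊇ FIRST(b) = {b}; new: +{b}
  S→a C: FOLLOW(C) ⊇ FOLLOW(S) ⊇ {$}; new: +{$}
  S→b A: FOLLOW(A) ⊇ FOLLOW(S) ⊇ {$}; new: +{$}
  S: {$}  A: {$}  B: {b}  C: {$}
pass 2: — fixpoint
  S: {$}  A: {$}  B: {b}  C: {$}

FOLLOW(B) = ["b"]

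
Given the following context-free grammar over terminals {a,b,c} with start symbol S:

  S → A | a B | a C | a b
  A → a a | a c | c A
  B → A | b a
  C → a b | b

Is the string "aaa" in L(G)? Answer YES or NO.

Convert to CNF:
  S -> T0 B | T0 C | T0 T0 | T0 T1 | T0 T2 | T1 A
  A -> T0 T0 | T0 T1 | T1 A
  B -> T0 T0 | T0 T1 | T1 A | T2 T0
  C -> T0 T2 | b
  T0 -> a
  T1 -> c
  T2 -> b

CYK fill:
  cell(0,0) a: {T0}  orig:{}
  cell(1,1) a: {T0}  orig:{}
  cell(2,2) a: {T0}  orig:{}
  cell(0,1) aa: {A,B,S}
  cell(1,2) aa: {A,B,S}
  cell(0,2) aaa: {S}

S ∈ T[0,2] ⇒ YES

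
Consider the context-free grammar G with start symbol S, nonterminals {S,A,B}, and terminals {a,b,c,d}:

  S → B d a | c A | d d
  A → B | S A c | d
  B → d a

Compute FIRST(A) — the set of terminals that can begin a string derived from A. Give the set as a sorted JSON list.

Compute FIRST by fixpoint:
round 1:
  A via A→d: +{d}
  B via B→d a: +{d}
  S via S→B d a: +{d}
  S via S→c A: +{c}
  FIRST(S)={c,d}  FIRST(A)={d}  FIRST(B)={d}
round 2:
  A via A→S A c: +{c}
  FIRST(S)={c,d}  FIRST(A)={c,d}  FIRST(B)={d}
round 3: done
  FIRST(S)={c,d}  FIRST(A)={c,d}  FIRST(B)={d}

FIRST(A) = ["c", "d"]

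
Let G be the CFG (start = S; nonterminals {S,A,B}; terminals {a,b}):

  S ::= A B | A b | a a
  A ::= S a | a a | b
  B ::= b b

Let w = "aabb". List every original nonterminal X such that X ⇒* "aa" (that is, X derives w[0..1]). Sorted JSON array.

CNF form of G:
  S -> A B | A T1 | T0 T0
  A -> S T0 | T0 T0 | b
  B -> T1 T1
  T0 -> a
  T1 -> b

CYK fill (cells [i..j] with 0 ≤ i ≤ j ≤ 1 only):
  T[0,0] 'a' = {T0}  orig:{}
  T[1,1] 'a' = {T0}  orig:{}
  T[0,1] 'aa' = {A,S}

Original NTs in T[0,1] deriving "aa": ["A", "S"]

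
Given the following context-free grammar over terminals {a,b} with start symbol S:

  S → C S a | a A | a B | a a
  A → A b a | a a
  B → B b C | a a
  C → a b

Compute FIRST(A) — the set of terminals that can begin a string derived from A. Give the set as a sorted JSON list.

FIRST sets, iterate to fixpoint:
[1]
  A via A→a a: +{a}
  B via B→a a: +{a}
  C via C→a b: +{a}
  S via S→C S a: +{a}
  FIRST[S]={a}  FIRST[A]={a}  FIRST[B]={a}  FIRST[C]={a}
[2] done
  FIRST[S]={a}  FIRST[A]={a}  FIRST[B]={a}  FIRST[C]={a}

FIRST(A) = ["a"]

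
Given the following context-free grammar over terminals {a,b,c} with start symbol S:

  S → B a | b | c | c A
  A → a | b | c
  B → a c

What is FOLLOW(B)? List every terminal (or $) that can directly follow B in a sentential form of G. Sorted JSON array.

Compute FIRST by fixpoint:
[1]
  A via A→a: +{a}
  A via A→b: +{b}
  A via A→c: +{c}
  B via B→a c: +{a}
  S via S→B a: +{a}
  S via S→b: +{b}
  S via S→c: +{c}
  S: {a,b,c}  A: {a,b,c}  B: {a}
[2] (stable)
  S: {a,b,c}  A: {a,b,c}  B: {a}

FOLLOW sets:
initialize: $ ∈ FOLLOW(S)
round 1:
  S→B a: FOLLOW(B) ⊇ FIRST(a) = {a}; new: +{a}
  S→c A: FOLLOW(A) ⊇ FOLLOW(S) ⊇ {$}; new: +{$}
  FOLLOW(S)={$}  FOLLOW(A)={$}  FOLLOW(B)={a}
round 2: (no change)
  FOLLOW(S)={$}  FOLLOW(A)={$}  FOLLOW(B)={a}

FOLLOW(B) = ["a"]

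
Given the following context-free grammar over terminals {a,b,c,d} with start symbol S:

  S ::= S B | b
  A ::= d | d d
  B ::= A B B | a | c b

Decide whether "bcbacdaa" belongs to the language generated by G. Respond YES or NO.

CNF form of G:
  S -> S B | b
  A -> T0 T0 | d
  B -> A X3 | T1 T2 | a
  T0 -> d
  T1 -> c
  T2 -> b
  X3 -> B B

CYK fill:
  [0..0]={S,T2}  "b"  orig:{S}
  [1..1]={T1}  "c"  orig:{}
  [2..2]={S,T2}  "b"  orig:{S}
  [3..3]={B}  "a"
  [4..4]={T1}  "c"  orig:{}
  [5..5]={A,T0}  "d"  orig:{A}
  [6..6]={B}  "a"
  [7..7]={B}  "a"
  [0..1]=∅  "bc"
  [1..2]={B}  "cb"
  [2..3]={S}  "ba"
  [3..4]=∅  "ac"
  [4..5]=∅  "cd"
  [5..6]=∅  "da"
  [6..7]={X3}  "aa"  orig:{}
  [0..2]={S}  "bcb"
  [1..3]={X3}  "cba"  orig:{}
  [2..4]=∅  "bac"
  [3..5]=∅  "acd"
  [4..6]=∅  "cda"
  [5..7]={B}  "daa"
  [0..3]={S}  "bcba"
  [1..4]=∅  "cbac"
  [2..5]=∅  "bacd"
  [3..6]=∅  "acda"
  [4..7]=∅  "cdaa"
  [0..4]=∅  "bcbac"
  [1..5]=∅  "cbacd"
  [2..6]=∅  "bacda"
  [3..7]=∅  "acdaa"
  [0..5]=∅  "bcbacd"
  [1..6]=∅  "cbacda"
  [2..7]=∅  "bacdaa"
  [0..6]=∅  "bcbacda"
  [1..7]=∅  "cbacdaa"
  [0..7]=∅  "bcbacdaa"

S ∉ T[0,7] ⇒ NO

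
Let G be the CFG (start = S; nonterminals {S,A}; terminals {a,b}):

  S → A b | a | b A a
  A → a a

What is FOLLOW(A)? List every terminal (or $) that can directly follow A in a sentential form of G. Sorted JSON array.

Compute FIRST by fixpoint:
round 1:
  A via A→a a: +{a}
  S via S→A b: +{a}
  S via S→b A a: +{b}
  FIRST[S]={a,b}  FIRST[A]={a}
round 2: (stable)
  FIRST[S]={a,b}  FIRST[A]={a}

FOLLOW iteration:
seed FOLLOW(S) with $
[1]
  S→A b: FOLLOW(A) ⊇ FIRST(b) = {b}; new: +{b}
  S→b A a: FOLLOW(A) ⊇ FIRST(a) = {a}; new: +{a}
  S: {$}  A: {a,b}
[2] done
  S: {$}  A: {a,b}

FOLLOW(A) = ["a", "b"]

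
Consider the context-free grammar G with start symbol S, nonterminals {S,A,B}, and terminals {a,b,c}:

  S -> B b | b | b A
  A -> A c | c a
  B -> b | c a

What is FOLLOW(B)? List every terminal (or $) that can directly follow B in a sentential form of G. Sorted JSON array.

FIRST sets, iterate to fixpoint:
round 1:
  A via A→c a: +{c}
  B via B→b: +{b}
  B via B→c a: +{c}
  S via S→B b: +{b,c}
  FIRST[S]={b,c}  FIRST[A]={c}  FIRST[B]={b,c}
round 2: done
  FIRST[S]={b,c}  FIRST[A]={c}  FIRST[B]={b,c}

FOLLOW sets:
FOLLOW(S) := {$}
pass 1:
  A→A c: FOLLOW(A) ⊇ FIRST(c) = {c}; new: +{c}
  S→B b: FOLLOW(B) ⊇ FIRST(b) = {b}; new: +{b}
  S→b A: FOLLOW(A) ⊇ FOLLOW(S) ⊇ {$}; new: +{$}
  FOLLOW(S)={$}  FOLLOW(A)={$,c}  FOLLOW(B)={b}
pass 2: — fixpoint
  FOLLOW(S)={$}  FOLLOW(A)={$,c}  FOLLOW(B)={b}

FOLLOW(B) = ["b"]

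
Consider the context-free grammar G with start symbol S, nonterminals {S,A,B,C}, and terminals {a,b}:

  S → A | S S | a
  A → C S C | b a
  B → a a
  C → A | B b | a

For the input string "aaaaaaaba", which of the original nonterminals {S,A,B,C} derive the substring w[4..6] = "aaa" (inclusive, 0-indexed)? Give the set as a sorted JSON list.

CNF form of G:
  S -> C X4 | S S | T0 T1 | a
  A -> C X2 | T0 T1
  B -> T1 T1
  C -> B T0 | C X3 | T0 T1 | a
  T0 -> b
  T1 -> a
  X2 -> S C
  X3 -> S C
  X4 -> S C

CYK fill, restricted to cells inside w[4..6]:
  T[4,4] 'a' = {C,S,T1}  orig:{C,S}
  T[5,5] 'a' = {C,S,T1}  orig:{C,S}
  T[6,6] 'a' = {C,S,T1}  orig:{C,S}
  T[4,5] 'aa' = {B,S,X2,X3,X4}  orig:{B,S}
  T[5,6] 'aa' = {B,S,X2,X3,X4}  orig:{B,S}
  T[4,6] 'aaa' = {A,C,S,X2,X3,X4}  orig:{A,C,S}

Original NTs in T[4,6] deriving "aaa": ["A", "C", "S"]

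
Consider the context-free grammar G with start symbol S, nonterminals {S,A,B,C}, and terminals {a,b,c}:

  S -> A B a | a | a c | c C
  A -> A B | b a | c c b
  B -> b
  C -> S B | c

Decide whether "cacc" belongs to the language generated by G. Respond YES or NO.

Convert to CNF:
  S -> A X4 | T1 T2 | T2 C | a
  A -> A B | T0 T1 | T2 X3
  B -> b
  C -> S B | c
  T0 -> b
  T1 -> a
  T2 -> c
  X3 -> T2 T0
  X4 -> B T1

CYK fill:
  cell(0,0) c: {C,T2}  orig:{C}
  cell(1,1) a: {S,T1}  orig:{S}
  cell(2,2) c: {C,T2}  orig:{C}
  cell(3,3) c: {C,T2}  orig:{C}
  cell(0,1) ca: ∅
  cell(1,2) ac: {S}
  cell(2,3) cc: {S}
  cell(0,2) cac: ∅
  cell(1,3) acc: ∅
  cell(0,3) cacc: ∅

S ∉ T[0,3] ⇒ NO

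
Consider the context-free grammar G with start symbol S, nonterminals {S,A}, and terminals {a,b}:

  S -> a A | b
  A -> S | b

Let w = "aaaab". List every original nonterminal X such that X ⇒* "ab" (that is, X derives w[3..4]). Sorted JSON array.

Convert to CNF:
  S -> T0 A | b
  A -> T0 A | b
  T0 -> a

Fill CYK table bottom-up (cells [i..j] with 3 ≤ i ≤ j ≤ 4 only):
  T[3,3] 'a' = {T0}  orig:{}
  T[4,4] 'b' = {A,S}
  T[3,4] 'ab' = {A,S}

Original NTs in T[3,4] deriving "ab": ["A", "S"]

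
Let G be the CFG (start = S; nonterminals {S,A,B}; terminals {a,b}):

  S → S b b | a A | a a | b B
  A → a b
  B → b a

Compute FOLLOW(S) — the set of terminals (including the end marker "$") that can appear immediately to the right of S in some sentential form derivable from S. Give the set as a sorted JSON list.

Compute FIRST by fixpoint:
iter 1:
  A via A→a b: +{a}
  B via B→b a: +{b}
  S via S→a A: +{a}
  S via S→b B: +{b}
  FIRST(S)={a,b}  FIRST(A)={a}  FIRST(B)={b}
iter 2: (stable)
  FIRST(S)={a,b}  FIRST(A)={a}  FIRST(B)={b}

FOLLOW iteration:
initialize: $ ∈ FOLLOW(S)
round 1:
  S→S b b: FOLLOW(S) ⊇ FIRST(b) = {b}; new: +{b}
  S→a A: FOLLOW(A) ⊇ FOLLOW(S) ⊇ {$,b}; new: +{$,b}
  S→b B: FOLLOW(B) ⊇ FOLLOW(S) ⊇ {$,b}; new: +{$,b}
  S: {$,b}  A: {$,b}  B: {$,b}
round 2: (stable)
  S: {$,b}  A: {$,b}  B: {$,b}

FOLLOW(S) = ["$", "b"]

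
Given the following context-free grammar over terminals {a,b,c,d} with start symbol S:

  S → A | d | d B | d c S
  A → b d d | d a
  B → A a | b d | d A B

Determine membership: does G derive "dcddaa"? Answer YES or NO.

CNF form of G:
  S -> T0 X6 | T1 B | T1 T2 | T1 X7 | d
  A -> T0 X4 | T1 T2
  B -> A T2 | T0 T1 | T1 X5
  T0 -> b
  T1 -> d
  T2 -> a
  T3 -> c
  X4 -> T1 T1
  X5 -> A B
  X6 -> T1 T1
  X7 -> T3 S

CYK fill:
  cell(0,0) d: {S,T1}  orig:{S}
  cell(1,1) c: {T3}  orig:{}
  cell(2,2) d: {S,T1}  orig:{S}
  cell(3,3) d: {S,T1}  orig:{S}
  cell(4,4) a: {T2}  orig:{}
  cell(5,5) a: {T2}  orig:{}
  cell(0,1) dc: ∅
  cell(1,2) cd: {X7}  orig:{}
  cell(2,3) dd: {X4,X6}  orig:{}
  cell(3,4) da: {A,S}
  cell(4,5) aa: ∅
  cell(0,2) dcd: {S}
  cell(1,3) cdd: ∅
  cell(2,4) dda: ∅
  cell(3,5) daa: {B}
  cell(0,3) dcdd: ∅
  cell(1,4) cdda: ∅
  cell(2,5) ddaa: {S}
  cell(0,4) dcdda: ∅
  cell(1,5) cddaa: {X7}  orig:{}
  cell(0,5) dcddaa: {S}

S ∈ T[0,5] ⇒ YES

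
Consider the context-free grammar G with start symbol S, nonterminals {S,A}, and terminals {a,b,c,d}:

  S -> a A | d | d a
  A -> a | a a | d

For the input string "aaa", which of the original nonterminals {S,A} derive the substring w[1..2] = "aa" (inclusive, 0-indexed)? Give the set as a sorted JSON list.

Convert to CNF:
  S -> T0 A | T1 T0 | d
  A -> T0 T0 | a | d
  T0 -> a
  T1 -> d

CYK fill (cells [i..j] with 1 ≤ i ≤ j ≤ 2 only):
  cell(1,1) a: {A,T0}  orig:{A}
  cell(2,2) a: {A,T0}  orig:{A}
  cell(1,2) aa: {A,S}

Original NTs in T[1,2] deriving "aa": ["A", "S"]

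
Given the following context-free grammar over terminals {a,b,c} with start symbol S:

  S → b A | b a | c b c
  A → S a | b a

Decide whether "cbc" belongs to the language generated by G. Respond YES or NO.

CNF form of G:
  S -> T1 A | T1 T0 | T2 X3
  A -> S T0 | T1 T0
  T0 -> a
  T1 -> b
  T2 -> c
  X3 -> T1 T2

CYK fill:
  T[0,0] 'c' = {T2}  orig:{}
  T[1,1] 'b' = {T1}  orig:{}
  T[2,2] 'c' = {T2}  orig:{}
  T[0,1] 'cb' = ∅
  T[1,2] 'bc' = {X3}  orig:{}
  T[0,2] 'cbc' = {S}

S ∈ T[0,2] ⇒ YES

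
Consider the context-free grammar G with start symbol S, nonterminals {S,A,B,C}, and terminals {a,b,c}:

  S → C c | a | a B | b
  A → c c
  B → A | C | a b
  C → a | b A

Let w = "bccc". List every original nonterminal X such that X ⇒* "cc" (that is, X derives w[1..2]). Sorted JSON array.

CNF form of G:
  S -> C T0 | T1 B | a | b
  A -> T0 T0
  B -> T0 T0 | T1 T2 | T2 A | a
  C -> T2 A | a
  T0 -> c
  T1 -> a
  T2 -> b

CYK fill (cells [i..j] with 1 ≤ i ≤ j ≤ 2 only):
  T[1,1] 'c' = {T0}  orig:{}
  T[2,2] 'c' = {T0}  orig:{}
  T[1,2] 'cc' = {A,B}

Original NTs in T[1,2] deriving "cc": ["A", "B"]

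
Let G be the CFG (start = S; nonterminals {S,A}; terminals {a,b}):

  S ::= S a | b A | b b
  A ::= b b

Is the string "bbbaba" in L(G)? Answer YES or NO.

CNF form of G:
  S -> S T1 | T0 A | T0 T0
  A -> T0 T0
  T0 -> b
  T1 -> a

CYK fill:
  cell(0,0) b: {T0}  orig:{}
  cell(1,1) b: {T0}  orig:{}
  cell(2,2) b: {T0}  orig:{}
  cell(3,3) a: {T1}  orig:{}
  cell(4,4) b: {T0}  orig:{}
  cell(5,5) a: {T1}  orig:{}
  cell(0,1) bb: {A,S}
  cell(1,2) bb: {A,S}
  cell(2,3) ba: ∅
  cell(3,4) ab: ∅
  cell(4,5) ba: ∅
  cell(0,2) bbb: {S}
  cell(1,3) bba: {S}
  cell(2,4) bab: ∅
  cell(3,5) aba: ∅
  cell(0,3) bbba: {S}
  cell(1,4) bbab: ∅
  cell(2,5) baba: ∅
  cell(0,4) bbbab: ∅
  cell(1,5) bbaba: ∅
  cell(0,5) bbbaba: ∅

S ∉ T[0,5] ⇒ NO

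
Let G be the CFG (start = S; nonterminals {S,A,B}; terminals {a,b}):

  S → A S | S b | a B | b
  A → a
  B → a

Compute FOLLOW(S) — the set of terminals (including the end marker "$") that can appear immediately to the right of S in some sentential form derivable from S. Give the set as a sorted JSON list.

FIRST iteration:
iter 1:
  A via A→a: +{a}
  B via B→a: +{a}
  S via S→A S: +{a}
  S via S→b: +{b}
  FIRST(S)={a,b}  FIRST(A)={a}  FIRST(B)={a}
iter 2: (no change)
  FIRST(S)={a,b}  FIRST(A)={a}  FIRST(B)={a}

Compute FOLLOW by fixpoint:
seed FOLLOW(S) with $
round 1:
  S→A S: FOLLOW(A) ⊇ FIRST(S) = {a,b}; new: +{a,b}
  S→S b: FOLLOW(S) ⊇ FIRST(b) = {b}; new: +{b}
  S→a B: FOLLOW(B) ⊇ FOLLOW(S) ⊇ {$,b}; new: +{$,b}
  S: {$,b}  A: {a,b}  B: {$,b}
round 2: — fixpoint
  S: {$,b}  A: {a,b}  B: {$,b}

FOLLOW(S) = ["$", "b"]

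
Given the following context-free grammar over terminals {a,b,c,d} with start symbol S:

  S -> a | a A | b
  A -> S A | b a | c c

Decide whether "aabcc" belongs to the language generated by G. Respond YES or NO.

Convert to CNF:
  S -> T1 A | a | b
  A -> S A | T0 T1 | T2 T2
  T0 -> b
  T1 -> a
  T2 -> c

CYK table (by increasing span):
  cell(0,0) a: {S,T1}  orig:{S}
  cell(1,1) a: {S,T1}  orig:{S}
  cell(2,2) b: {S,T0}  orig:{S}
  cell(3,3) c: {T2}  orig:{}
  cell(4,4) c: {T2}  orig:{}
  cell(0,1) aa: ∅
  cell(1,2) ab: ∅
  cell(2,3) bc: ∅
  cell(3,4) cc: {A}
  cell(0,2) aab: ∅
  cell(1,3) abc: ∅
  cell(2,4) bcc: {A}
  cell(0,3) aabc: ∅
  cell(1,4) abcc: {A,S}
  cell(0,4) aabcc: {A,S}

S ∈ T[0,4] ⇒ YES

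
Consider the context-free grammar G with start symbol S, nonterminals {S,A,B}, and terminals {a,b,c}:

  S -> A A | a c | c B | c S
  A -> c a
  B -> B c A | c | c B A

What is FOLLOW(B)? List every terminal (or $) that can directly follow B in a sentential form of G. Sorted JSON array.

Compute FIRST by fixpoint:
round 1:
  A via A→c a: +{c}
  B via B→c: +{c}
  S via S→A A: +{c}
  S via S→a c: +{a}
  S: {a,c}  A: {c}  B: {c}
round 2: done
  S: {a,c}  A: {c}  B: {c}

Compute FOLLOW by fixpoint:
FOLLOW(S) := {$}
[1]
  B→B c A: FOLLOW(B) ⊇ FIRST(c) = {c}; new: +{c}
  B→B c A: FOLLOW(A) ⊇ FOLLOW(B) ⊇ {c}; new: +{c}
  S→A A: FOLLOW(A) ⊇ FOLLOW(S) ⊇ {$}; new: +{$}
  S→c B: FOLLOW(B) ⊇ FOLLOW(S) ⊇ {$}; new: +{$}
  FOLLOW[S]={$}  FOLLOW[A]={$,c}  FOLLOW[B]={$,c}
[2] (stable)
  FOLLOW[S]={$}  FOLLOW[A]={$,c}  FOLLOW[B]={$,c}

FOLLOW(B) = ["$", "c"]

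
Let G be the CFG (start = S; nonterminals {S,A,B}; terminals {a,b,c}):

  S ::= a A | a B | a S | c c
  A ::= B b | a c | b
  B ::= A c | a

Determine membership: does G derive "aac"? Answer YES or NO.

Convert to CNF:
  S -> T1 A | T1 B | T1 S | T2 T2
  A -> B T0 | T1 T2 | b
  B -> A T2 | a
  T0 -> b
  T1 -> a
  T2 -> c

CYK table (by increasing span):
  cell(0,0) a: {B,T1}  orig:{B}
  cell(1,1) a: {B,T1}  orig:{B}
  cell(2,2) c: {T2}  orig:{}
  cell(0,1) aa: {S}
  cell(1,2) ac: {A}
  cell(0,2) aac: {S}

S ∈ T[0,2] ⇒ YES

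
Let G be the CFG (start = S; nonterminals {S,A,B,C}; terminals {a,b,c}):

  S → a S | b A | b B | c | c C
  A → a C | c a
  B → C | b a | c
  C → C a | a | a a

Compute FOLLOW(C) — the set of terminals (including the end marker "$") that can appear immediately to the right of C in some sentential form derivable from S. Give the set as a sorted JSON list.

Compute FIRST by fixpoint:
pass 1:
  A via A→a C: +{a}
  A via A→c a: +{c}
  B via B→b a: +{b}
  B via B→c: +{c}
  C via C→a: +{a}
  S via S→a S: +{a}
  S via S→b A: +{b}
  S via S→c: +{c}
  FIRST[S]={a,b,c}  FIRST[A]={a,c}  FIRST[B]={b,c}  FIRST[C]={a}
pass 2:
  B via B→C: +{a}
  FIRST[S]={a,b,c}  FIRST[A]={a,c}  FIRST[B]={a,b,c}  FIRST[C]={a}
pass 3: — fixpoint
  FIRST[S]={a,b,c}  FIRST[A]={a,c}  FIRST[B]={a,b,c}  FIRST[C]={a}

FOLLOW sets:
FOLLOW(S) := {$}
pass 1:
  C→C a: FOLLOW(C) ⊇ FIRST(a) = {a}; new: +{a}
  S→b A: FOLLOW(A) ⊇ FOLLOW(S) ⊇ {$}; new: +{$}
  S→b B: FOLLOW(B) ⊇ FOLLOW(S) ⊇ {$}; new: +{$}
  S→c C: FOLLOW(C) ⊇ FOLLOW(S) ⊇ {$}; new: +{$}
  S: {$}  A: {$}  B: {$}  C: {$,a}
pass 2: (stable)
  S: {$}  A: {$}  B: {$}  C: {$,a}

FOLLOW(C) = ["$", "a"]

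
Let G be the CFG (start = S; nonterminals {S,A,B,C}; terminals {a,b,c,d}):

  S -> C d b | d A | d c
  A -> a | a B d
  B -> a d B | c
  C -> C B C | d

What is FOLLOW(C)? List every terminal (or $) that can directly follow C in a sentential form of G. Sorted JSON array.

FIRST iteration:
round 1:
  A via A→a: +{a}
  B via B→a d B: +{a}
  B via B→c: +{c}
  C via C→d: +{d}
  S via S→C d b: +{d}
  S: {d}  A: {a}  B: {a,c}  C: {d}
round 2: (stable)
  S: {d}  A: {a}  B: {a,c}  C: {d}

FOLLOW iteration:
FOLLOW(S) := {$}
round 1:
  A→a B d: FOLLOW(B) ⊇ FIRST(d) = {d}; new: +{d}
  C→C B C: FOLLOW(C) ⊇ FIRST(B) = {a,c}; new: +{a,c}
  S→C d b: FOLLOW(C) ⊇ FIRST(d) = {d}; new: +{d}
  S→d A: FOLLOW(A) ⊇ FOLLOW(S) ⊇ {$}; new: +{$}
  FOLLOW[S]={$}  FOLLOW[A]={$}  FOLLOW[B]={d}  FOLLOW[C]={a,c,d}
round 2: (no change)
  FOLLOW[S]={$}  FOLLOW[A]={$}  FOLLOW[B]={d}  FOLLOW[C]={a,c,d}

FOLLOW(C) = ["a", "c", "d"]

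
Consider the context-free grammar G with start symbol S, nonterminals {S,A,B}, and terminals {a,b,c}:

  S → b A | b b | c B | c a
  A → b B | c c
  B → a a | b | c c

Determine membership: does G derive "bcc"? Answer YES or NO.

CNF form of G:
  S -> T0 A | T0 T0 | T1 B | T1 T2
  A -> T0 B | T1 T1
  B -> T1 T1 | T2 T2 | b
  T0 -> b
  T1 -> c
  T2 -> a

CYK table (by increasing span):
  [0..0]={B,T0}  "b"  orig:{B}
  [1..1]={T1}  "c"  orig:{}
  [2..2]={T1}  "c"  orig:{}
  [0..1]=∅  "bc"
  [1..2]={A,B}  "cc"
  [0..2]={A,S}  "bcc"

S ∈ T[0,2] ⇒ YES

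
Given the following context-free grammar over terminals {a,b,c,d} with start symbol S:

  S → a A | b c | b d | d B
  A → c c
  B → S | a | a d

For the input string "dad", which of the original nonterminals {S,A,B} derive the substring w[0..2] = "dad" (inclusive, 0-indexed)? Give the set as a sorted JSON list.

Convert to CNF:
  S -> T1 A | T2 B | T3 T0 | T3 T2
  A -> T0 T0
  B -> T1 A | T1 T2 | T2 B | T3 T0 | T3 T2 | a
  T0 -> c
  T1 -> a
  T2 -> d
  T3 -> b

CYK fill, restricted to cells inside w[0..2]:
  [0..0]={T2}  "d"  orig:{}
  [1..1]={B,T1}  "a"  orig:{B}
  [2..2]={T2}  "d"  orig:{}
  [0..1]={B,S}  "da"
  [1..2]={B}  "ad"
  [0..2]={B,S}  "dad"

Original NTs in T[0,2] deriving "dad": ["B", "S"]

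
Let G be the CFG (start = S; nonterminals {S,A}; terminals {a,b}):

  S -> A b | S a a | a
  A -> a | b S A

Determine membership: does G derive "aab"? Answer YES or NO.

CNF form of G:
  S -> A T0 | S X3 | a
  A -> T0 X2 | a
  T0 -> b
  T1 -> a
  X2 -> S A
  X3 -> T1 T1

Fill CYK table bottom-up:
  [0..0]={A,S,T1}  "a"  orig:{A,S}
  [1..1]={A,S,T1}  "a"  orig:{A,S}
  [2..2]={T0}  "b"  orig:{}
  [0..1]={X2,X3}  "aa"  orig:{}
  [1..2]={S}  "ab"
  [0..2]=∅  "aab"

S ∉ T[0,2] ⇒ NO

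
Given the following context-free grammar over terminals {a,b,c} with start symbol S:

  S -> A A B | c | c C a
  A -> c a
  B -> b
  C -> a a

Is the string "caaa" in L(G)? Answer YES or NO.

Convert to CNF:
  S -> A X2 | T0 X3 | c
  A -> T0 T1
  B -> b
  C -> T1 T1
  T0 -> c
  T1 -> a
  X2 -> A B
  X3 -> C T1

CYK fill:
  cell(0,0) c: {S,T0}  orig:{S}
  cell(1,1) a: {T1}  orig:{}
  cell(2,2) a: {T1}  orig:{}
  cell(3,3) a: {T1}  orig:{}
  cell(0,1) ca: {A}
  cell(1,2) aa: {C}
  cell(2,3) aa: {C}
  cell(0,2) caa: ∅
  cell(1,3) aaa: {X3}  orig:{}
  cell(0,3) caaa: {S}

S ∈ T[0,3] ⇒ YES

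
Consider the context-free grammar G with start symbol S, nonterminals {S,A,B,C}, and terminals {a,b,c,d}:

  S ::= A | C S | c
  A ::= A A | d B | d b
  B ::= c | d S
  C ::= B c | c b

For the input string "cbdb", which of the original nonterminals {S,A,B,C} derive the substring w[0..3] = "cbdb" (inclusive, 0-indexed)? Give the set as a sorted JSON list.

Convert to CNF:
  S -> A A | C S | T0 B | T0 T1 | c
  A -> A A | T0 B | T0 T1
  B -> T0 S | c
  C -> B T2 | T2 T1
  T0 -> d
  T1 -> b
  T2 -> c

Fill CYK table bottom-up (cells [i..j] with 0 ≤ i ≤ j ≤ 3 only):
  cell(0,0) c: {B,S,T2}  orig:{B,S}
  cell(1,1) b: {T1}  orig:{}
  cell(2,2) d: {T0}  orig:{}
  cell(3,3) b: {T1}  orig:{}
  cell(0,1) cb: {C}
  cell(1,2) bd: ∅
  cell(2,3) db: {A,S}
  cell(0,2) cbd: ∅
  cell(1,3) bdb: ∅
  cell(0,3) cbdb: {S}

Original NTs in T[0,3] deriving "cbdb": ["S"]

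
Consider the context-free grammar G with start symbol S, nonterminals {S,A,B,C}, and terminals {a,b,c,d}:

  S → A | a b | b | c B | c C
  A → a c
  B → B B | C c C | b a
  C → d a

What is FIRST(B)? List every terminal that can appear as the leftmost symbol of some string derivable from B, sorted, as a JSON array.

FIRST iteration:
pass 1:
  A via A→a c: +{a}
  B via B→b a: +{b}
  C via C→d a: +{d}
  S via S→A: +{a}
  S via S→b: +{b}
  S via S→c B: +{c}
  S: {a,b,c}  A: {a}  B: {b}  C: {d}
pass 2:
  B via B→C c C: +{d}
  S: {a,b,c}  A: {a}  B: {b,d}  C: {d}
pass 3: (no change)
  S: {a,b,c}  A: {a}  B: {b,d}  C: {d}

FIRST(B) = ["b", "d"]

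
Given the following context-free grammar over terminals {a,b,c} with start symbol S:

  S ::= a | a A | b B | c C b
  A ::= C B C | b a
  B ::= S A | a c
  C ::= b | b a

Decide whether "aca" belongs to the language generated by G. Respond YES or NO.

CNF form of G:
  S -> T0 B | T1 A | T2 X4 | a
  A -> C X3 | T0 T1
  B -> S A | T1 T2
  C -> T0 T1 | b
  T0 -> b
  T1 -> a
  T2 -> c
  X3 -> B C
  X4 -> C T0

CYK table (by increasing span):
  [0..0]={S,T1}  "a"  orig:{S}
  [1..1]={T2}  "c"  orig:{}
  [2..2]={S,T1}  "a"  orig:{S}
  [0..1]={B}  "ac"
  [1..2]=∅  "ca"
  [0..2]=∅  "aca"

S ∉ T[0,2] ⇒ NO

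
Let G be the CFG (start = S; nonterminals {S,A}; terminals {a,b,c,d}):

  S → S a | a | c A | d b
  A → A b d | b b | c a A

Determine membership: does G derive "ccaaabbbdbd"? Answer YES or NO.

CNF form of G:
  S -> S T3 | T1 T0 | T2 A | a
  A -> A X4 | T0 T0 | T2 X5
  T0 -> b
  T1 -> d
  T2 -> c
  T3 -> a
  X4 -> T0 T1
  X5 -> T3 A

CYK fill:
  T[0,0] 'c' = {T2}  orig:{}
  T[1,1] 'c' = {T2}  orig:{}
  T[2,2] 'a' = {S,T3}  orig:{S}
  T[3,3] 'a' = {S,T3}  orig:{S}
  T[4,4] 'a' = {S,T3}  orig:{S}
  T[5,5] 'b' = {T0}  orig:{}
  T[6,6] 'b' = {T0}  orig:{}
  T[7,7] 'b' = {T0}  orig:{}
  T[8,8] 'd' = {T1}  orig:{}
  T[9,9] 'b' = {T0}  orig:{}
  T[10,10] 'd' = {T1}  orig:{}
  T[0,1] 'cc' = ∅
  T[1,2] 'ca' = ∅
  T[2,3] 'aa' = {S}
  T[3,4] 'aa' = {S}
  T[4,5] 'ab' = ∅
  T[5,6] 'bb' = {A}
  T[6,7] 'bb' = {A}
  T[7,8] 'bd' = {X4}  orig:{}
  T[8,9] 'db' = {S}
  T[9,10] 'bd' = {X4}  orig:{}
  T[0,2] 'cca' = ∅
  T[1,3] 'caa' = ∅
  T[2,4] 'aaa' = {S}
  T[3,5] 'aab' = ∅
  T[4,6] 'abb' = {X5}  orig:{}
  T[5,7] 'bbb' = ∅
  T[6,8] 'bbd' = ∅
  T[7,9] 'bdb' = ∅
  T[8,10] 'dbd' = ∅
  T[0,3] 'ccaa' = ∅
  T[1,4] 'caaa' = ∅
  T[2,5] 'aaab' = ∅
  T[3,6] 'aabb' = ∅
  T[4,7] 'abbb' = ∅
  T[5,8] 'bbbd' = {A}
  T[6,9] 'bbdb' = ∅
  T[7,10] 'bdbd' = ∅
  T[0,4] 'ccaaa' = ∅
  T[1,5] 'caaab' = ∅
  T[2,6] 'aaabb' = ∅
  T[3,7] 'aabbb' = ∅
  T[4,8] 'abbbd' = {X5}  orig:{}
  T[5,9] 'bbbdb' = ∅
  T[6,10] 'bbdbd' = ∅
  T[0,5] 'ccaaab' = ∅
  T[1,6] 'caaabb' = ∅
  T[2,7] 'aaabbb' = ∅
  T[3,8] 'aabbbd' = ∅
  T[4,9] 'abbbdb' = ∅
  T[5,10] 'bbbdbd' = {A}
  T[0,6] 'ccaaabb' = ∅
  T[1,7] 'caaabbb' = ∅
  T[2,8] 'aaabbbd' = ∅
  T[3,9] 'aabbbdb' = ∅
  T[4,10] 'abbbdbd' = {X5}  orig:{}
  T[0,7] 'ccaaabbb' = ∅
  T[1,8] 'caaabbbd' = ∅
  T[2,9] 'aaabbbdb' = ∅
  T[3,10] 'aabbbdbd' = ∅
  T[0,8] 'ccaaabbbd' = ∅
  T[1,9] 'caaabbbdb' = ∅
  T[2,10] 'aaabbbdbd' = ∅
  T[0,9] 'ccaaabbbdb' = ∅
  T[1,10] 'caaabbbdbd' = ∅
  T[0,10] 'ccaaabbbdbd' = ∅

S ∉ T[0,10] ⇒ NO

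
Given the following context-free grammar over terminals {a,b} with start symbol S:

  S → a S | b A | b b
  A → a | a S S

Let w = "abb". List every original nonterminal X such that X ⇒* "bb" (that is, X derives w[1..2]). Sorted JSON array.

Convert to CNF:
  S -> T0 S | T1 A | T1 T1
  A -> T0 X2 | a
  T0 -> a
  T1 -> b
  X2 -> S S

CYK table (by increasing span) (cells [i..j] with 1 ≤ i ≤ j ≤ 2 only):
  cell(1,1) b: {T1}  orig:{}
  cell(2,2) b: {T1}  orig:{}
  cell(1,2) bb: {S}

Original NTs in T[1,2] deriving "bb": ["S"]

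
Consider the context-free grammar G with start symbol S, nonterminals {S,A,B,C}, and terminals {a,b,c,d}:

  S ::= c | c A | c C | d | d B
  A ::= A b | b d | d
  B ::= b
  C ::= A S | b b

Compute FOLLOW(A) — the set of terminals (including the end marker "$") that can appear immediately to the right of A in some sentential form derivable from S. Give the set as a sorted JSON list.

FIRST iteration:
[1]
  A via A→b d: +{b}
  A via A→d: +{d}
  B via B→b: +{b}
  C via C→A S: +{b,d}
  S via S→c: +{c}
  S via S→d: +{d}
  FIRST[S]={c,d}  FIRST[A]={b,d}  FIRST[B]={b}  FIRST[C]={b,d}
[2] (stable)
  FIRST[S]={c,d}  FIRST[A]={b,d}  FIRST[B]={b}  FIRST[C]={b,d}

Compute FOLLOW by fixpoint:
seed FOLLOW(S) with $
pass 1:
  A→A b: FOLLOW(A) ⊇ FIRST(b) = {b}; new: +{b}
  C→A S: FOLLOW(A) ⊇ FIRST(S) = {c,d}; new: +{c,d}
  S→c A: FOLLOW(A) ⊇ FOLLOW(S) ⊇ {$}; new: +{$}
  S→c C: FOLLOW(C) ⊇ FOLLOW(S) ⊇ {$}; new: +{$}
  S→d B: FOLLOW(B) ⊇ FOLLOW(S) ⊇ {$}; new: +{$}
  FOLLOW(S)={$}  FOLLOW(A)={$,b,c,d}  FOLLOW(B)={$}  FOLLOW(C)={$}
pass 2: — fixpoint
  FOLLOW(S)={$}  FOLLOW(A)={$,b,c,d}  FOLLOW(B)={$}  FOLLOW(C)={$}

FOLLOW(A) = ["$", "b", "c", "d"]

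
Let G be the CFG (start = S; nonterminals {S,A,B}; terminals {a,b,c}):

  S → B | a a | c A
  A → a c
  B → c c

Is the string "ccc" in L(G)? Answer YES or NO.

CNF form of G:
  S -> T0 T0 | T1 A | T1 T1
  A -> T0 T1
  B -> T1 T1
  T0 -> a
  T1 -> c

CYK fill:
  cell(0,0) c: {T1}  orig:{}
  cell(1,1) c: {T1}  orig:{}
  cell(2,2) c: {T1}  orig:{}
  cell(0,1) cc: {B,S}
  cell(1,2) cc: {B,S}
  cell(0,2) ccc: ∅

S ∉ T[0,2] ⇒ NO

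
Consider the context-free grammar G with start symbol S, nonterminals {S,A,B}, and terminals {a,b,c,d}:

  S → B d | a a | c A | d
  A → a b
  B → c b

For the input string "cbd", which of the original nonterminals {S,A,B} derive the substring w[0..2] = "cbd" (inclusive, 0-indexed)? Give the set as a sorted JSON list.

CNF form of G:
  S -> B T3 | T0 T0 | T2 A | d
  A -> T0 T1
  B -> T2 T1
  T0 -> a
  T1 -> b
  T2 -> c
  T3 -> d

CYK table (by increasing span) — only the sub-triangle for w[0..2]:
  [0..0]={T2}  "c"  orig:{}
  [1..1]={T1}  "b"  orig:{}
  [2..2]={S,T3}  "d"  orig:{S}
  [0..1]={B}  "cb"
  [1..2]=∅  "bd"
  [0..2]={S}  "cbd"

Original NTs in T[0,2] deriving "cbd": ["S"]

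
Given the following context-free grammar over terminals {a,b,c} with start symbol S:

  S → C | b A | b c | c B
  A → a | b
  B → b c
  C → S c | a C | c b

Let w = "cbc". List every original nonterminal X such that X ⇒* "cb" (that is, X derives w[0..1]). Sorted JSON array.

CNF form of G:
  S -> S T1 | T0 A | T0 T1 | T1 B | T1 T0 | T2 C
  A -> a | b
  B -> T0 T1
  C -> S T1 | T1 T0 | T2 C
  T0 -> b
  T1 -> c
  T2 -> a

Fill CYK table bottom-up, restricted to cells inside w[0..1]:
  [0..0]={T1}  "c"  orig:{}
  [1..1]={A,T0}  "b"  orig:{A}
  [0..1]={C,S}  "cb"

Original NTs in T[0,1] deriving "cb": ["C", "S"]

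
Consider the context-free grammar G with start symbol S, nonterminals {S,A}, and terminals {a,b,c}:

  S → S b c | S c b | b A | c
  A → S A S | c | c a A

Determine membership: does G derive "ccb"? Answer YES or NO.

Convert to CNF:
  S -> S X5 | S X6 | T2 A | c
  A -> S X3 | T0 X4 | c
  T0 -> c
  T1 -> a
  T2 -> b
  X3 -> A S
  X4 -> T1 A
  X5 -> T2 T0
  X6 -> T0 T2

CYK fill:
  T[0,0] 'c' = {A,S,T0}  orig:{A,S}
  T[1,1] 'c' = {A,S,T0}  orig:{A,S}
  T[2,2] 'b' = {T2}  orig:{}
  T[0,1] 'cc' = {X3}  orig:{}
  T[1,2] 'cb' = {X6}  orig:{}
  T[0,2] 'ccb' = {S}

S ∈ T[0,2] ⇒ YES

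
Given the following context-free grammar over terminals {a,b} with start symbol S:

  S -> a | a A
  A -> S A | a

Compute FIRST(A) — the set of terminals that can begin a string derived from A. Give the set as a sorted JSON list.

FIRST iteration:
iter 1:
  A via A→a: +{a}
  S via S→a: +{a}
  FIRST[S]={a}  FIRST[A]={a}
iter 2: done
  FIRST[S]={a}  FIRST[A]={a}

FIRST(A) = ["a"]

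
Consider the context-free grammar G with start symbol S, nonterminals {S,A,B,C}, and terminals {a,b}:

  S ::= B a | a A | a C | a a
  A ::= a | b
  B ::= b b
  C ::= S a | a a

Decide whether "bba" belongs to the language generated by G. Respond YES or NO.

Convert to CNF:
  S -> B T1 | T1 A | T1 C | T1 T1
  A -> a | b
  B -> T0 T0
  C -> S T1 | T1 T1
  T0 -> b
  T1 -> a

CYK fill:
  [0..0]={A,T0}  "b"  orig:{A}
  [1..1]={A,T0}  "b"  orig:{A}
  [2..2]={A,T1}  "a"  orig:{A}
  [0..1]={B}  "bb"
  [1..2]=∅  "ba"
  [0..2]={S}  "bba"

S ∈ T[0,2] ⇒ YES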